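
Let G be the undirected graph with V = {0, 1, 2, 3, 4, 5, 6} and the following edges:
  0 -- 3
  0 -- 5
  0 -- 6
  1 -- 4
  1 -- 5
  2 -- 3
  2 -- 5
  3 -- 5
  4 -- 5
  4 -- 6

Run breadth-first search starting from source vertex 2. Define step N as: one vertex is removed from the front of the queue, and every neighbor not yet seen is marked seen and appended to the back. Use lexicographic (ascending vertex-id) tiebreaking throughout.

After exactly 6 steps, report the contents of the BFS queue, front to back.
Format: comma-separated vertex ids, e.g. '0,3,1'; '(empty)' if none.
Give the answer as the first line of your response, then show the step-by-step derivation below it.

6

step 1: dequeue 2; queue=[3,5]; order=2
step 2: dequeue 3; queue=[5,0]; order=2,3
step 3: dequeue 5; queue=[0,1,4]; order=2,3,5
step 4: dequeue 0; queue=[1,4,6]; order=2,3,5,0
step 5: dequeue 1; queue=[4,6]; order=2,3,5,0,1
step 6: dequeue 4; queue=[6]; order=2,3,5,0,1,4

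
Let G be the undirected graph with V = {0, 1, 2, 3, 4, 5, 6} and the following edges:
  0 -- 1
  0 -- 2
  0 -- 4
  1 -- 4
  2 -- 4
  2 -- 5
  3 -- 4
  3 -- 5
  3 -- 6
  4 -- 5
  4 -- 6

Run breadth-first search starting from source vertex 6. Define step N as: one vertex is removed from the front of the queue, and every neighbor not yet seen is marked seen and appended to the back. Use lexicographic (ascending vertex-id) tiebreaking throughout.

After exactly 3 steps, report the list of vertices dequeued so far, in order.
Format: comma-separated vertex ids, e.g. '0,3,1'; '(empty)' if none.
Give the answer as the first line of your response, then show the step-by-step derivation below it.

6,3,4

step 1: dequeue 6; queue=[3,4]; order=6
step 2: dequeue 3; queue=[4,5]; order=6,3
step 3: dequeue 4; queue=[5,0,1,2]; order=6,3,4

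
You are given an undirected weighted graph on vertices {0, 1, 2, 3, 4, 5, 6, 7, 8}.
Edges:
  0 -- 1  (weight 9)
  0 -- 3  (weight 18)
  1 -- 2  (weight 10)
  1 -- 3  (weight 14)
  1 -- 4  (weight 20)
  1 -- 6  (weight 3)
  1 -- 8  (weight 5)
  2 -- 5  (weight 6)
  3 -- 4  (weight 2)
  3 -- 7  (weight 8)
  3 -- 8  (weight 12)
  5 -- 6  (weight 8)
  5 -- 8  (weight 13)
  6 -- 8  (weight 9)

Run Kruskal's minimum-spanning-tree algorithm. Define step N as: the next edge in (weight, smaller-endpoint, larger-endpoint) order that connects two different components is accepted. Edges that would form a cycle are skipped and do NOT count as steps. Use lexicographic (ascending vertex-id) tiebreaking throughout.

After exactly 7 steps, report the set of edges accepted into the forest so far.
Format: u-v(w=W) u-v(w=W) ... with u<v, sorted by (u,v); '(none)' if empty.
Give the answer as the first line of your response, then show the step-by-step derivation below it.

0-1(w=9) 1-6(w=3) 1-8(w=5) 2-5(w=6) 3-4(w=2) 3-7(w=8) 5-6(w=8)

step 1: add edge 3-4 (w=2); MST = {3-4(w=2)}
step 2: add edge 1-6 (w=3); MST = {1-6(w=3) 3-4(w=2)}
step 3: add edge 1-8 (w=5); MST = {1-6(w=3) 1-8(w=5) 3-4(w=2)}
step 4: add edge 2-5 (w=6); MST = {1-6(w=3) 1-8(w=5) 2-5(w=6) 3-4(w=2)}
step 5: add edge 3-7 (w=8); MST = {1-6(w=3) 1-8(w=5) 2-5(w=6) 3-4(w=2) 3-7(w=8)}
step 6: add edge 5-6 (w=8); MST = {1-6(w=3) 1-8(w=5) 2-5(w=6) 3-4(w=2) 3-7(w=8) 5-6(w=8)}
step 7: add edge 0-1 (w=9); MST = {0-1(w=9) 1-6(w=3) 1-8(w=5) 2-5(w=6) 3-4(w=2) 3-7(w=8) 5-6(w=8)}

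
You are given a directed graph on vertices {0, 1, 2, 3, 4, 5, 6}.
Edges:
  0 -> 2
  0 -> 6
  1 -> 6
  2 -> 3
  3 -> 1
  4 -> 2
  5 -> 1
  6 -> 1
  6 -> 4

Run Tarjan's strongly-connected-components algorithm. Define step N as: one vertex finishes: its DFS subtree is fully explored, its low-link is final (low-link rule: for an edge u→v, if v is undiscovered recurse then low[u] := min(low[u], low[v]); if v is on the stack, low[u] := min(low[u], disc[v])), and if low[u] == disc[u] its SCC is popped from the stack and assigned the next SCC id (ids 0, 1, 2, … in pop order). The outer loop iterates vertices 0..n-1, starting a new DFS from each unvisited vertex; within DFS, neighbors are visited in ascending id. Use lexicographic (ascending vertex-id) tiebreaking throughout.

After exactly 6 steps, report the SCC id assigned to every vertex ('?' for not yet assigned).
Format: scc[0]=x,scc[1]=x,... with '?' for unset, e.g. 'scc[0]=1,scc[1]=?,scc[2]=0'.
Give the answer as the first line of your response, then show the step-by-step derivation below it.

scc[0]=1,scc[1]=0,scc[2]=0,scc[3]=0,scc[4]=0,scc[5]=?,scc[6]=0

step 1: low=(low[0]=0,low[1]=3,low[2]=1,low[3]=2,low[4]=1,low[5]=?,low[6]=3); scc=(scc[0]=?,scc[1]=?,scc[2]=?,scc[3]=?,scc[4]=?,scc[5]=?,scc[6]=?)
step 2: low=(low[0]=0,low[1]=3,low[2]=1,low[3]=2,low[4]=1,low[5]=?,low[6]=1); scc=(scc[0]=?,scc[1]=?,scc[2]=?,scc[3]=?,scc[4]=?,scc[5]=?,scc[6]=?)
step 3: low=(low[0]=0,low[1]=1,low[2]=1,low[3]=2,low[4]=1,low[5]=?,low[6]=1); scc=(scc[0]=?,scc[1]=?,scc[2]=?,scc[3]=?,scc[4]=?,scc[5]=?,scc[6]=?)
step 4: low=(low[0]=0,low[1]=1,low[2]=1,low[3]=1,low[4]=1,low[5]=?,low[6]=1); scc=(scc[0]=?,scc[1]=?,scc[2]=?,scc[3]=?,scc[4]=?,scc[5]=?,scc[6]=?)
step 5: low=(low[0]=0,low[1]=1,low[2]=1,low[3]=1,low[4]=1,low[5]=?,low[6]=1); scc=(scc[0]=?,scc[1]=0,scc[2]=0,scc[3]=0,scc[4]=0,scc[5]=?,scc[6]=0)
step 6: low=(low[0]=0,low[1]=1,low[2]=1,low[3]=1,low[4]=1,low[5]=?,low[6]=1); scc=(scc[0]=1,scc[1]=0,scc[2]=0,scc[3]=0,scc[4]=0,scc[5]=?,scc[6]=0)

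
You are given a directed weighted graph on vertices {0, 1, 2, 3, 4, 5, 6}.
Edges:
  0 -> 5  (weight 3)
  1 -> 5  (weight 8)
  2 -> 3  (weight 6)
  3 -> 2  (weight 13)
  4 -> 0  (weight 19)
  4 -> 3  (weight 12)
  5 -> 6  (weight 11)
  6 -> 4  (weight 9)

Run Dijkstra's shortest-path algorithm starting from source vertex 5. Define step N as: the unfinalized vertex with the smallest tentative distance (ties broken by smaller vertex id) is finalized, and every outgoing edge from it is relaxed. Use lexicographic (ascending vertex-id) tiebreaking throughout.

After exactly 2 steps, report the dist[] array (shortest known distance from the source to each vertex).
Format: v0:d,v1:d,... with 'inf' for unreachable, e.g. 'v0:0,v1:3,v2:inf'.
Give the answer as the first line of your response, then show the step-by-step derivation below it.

v0:inf,v1:inf,v2:inf,v3:inf,v4:20,v5:0,v6:11

step 1: dist = v0:inf,v1:inf,v2:inf,v3:inf,v4:inf,v5:0,v6:11
step 2: dist = v0:inf,v1:inf,v2:inf,v3:inf,v4:20,v5:0,v6:11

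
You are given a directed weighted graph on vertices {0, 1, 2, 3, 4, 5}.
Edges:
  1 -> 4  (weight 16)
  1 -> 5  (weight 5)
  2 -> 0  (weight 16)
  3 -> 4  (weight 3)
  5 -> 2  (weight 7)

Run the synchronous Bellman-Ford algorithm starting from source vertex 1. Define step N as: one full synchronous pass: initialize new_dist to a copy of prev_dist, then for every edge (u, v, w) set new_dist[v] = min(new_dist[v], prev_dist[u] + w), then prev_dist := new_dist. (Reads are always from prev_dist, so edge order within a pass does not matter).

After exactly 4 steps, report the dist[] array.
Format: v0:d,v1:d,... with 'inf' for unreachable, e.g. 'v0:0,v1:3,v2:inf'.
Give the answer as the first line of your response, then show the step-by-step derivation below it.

v0:28,v1:0,v2:12,v3:inf,v4:16,v5:5

step 1: dist = v0:inf,v1:0,v2:inf,v3:inf,v4:16,v5:5
step 2: dist = v0:inf,v1:0,v2:12,v3:inf,v4:16,v5:5
step 3: dist = v0:28,v1:0,v2:12,v3:inf,v4:16,v5:5
step 4: dist = v0:28,v1:0,v2:12,v3:inf,v4:16,v5:5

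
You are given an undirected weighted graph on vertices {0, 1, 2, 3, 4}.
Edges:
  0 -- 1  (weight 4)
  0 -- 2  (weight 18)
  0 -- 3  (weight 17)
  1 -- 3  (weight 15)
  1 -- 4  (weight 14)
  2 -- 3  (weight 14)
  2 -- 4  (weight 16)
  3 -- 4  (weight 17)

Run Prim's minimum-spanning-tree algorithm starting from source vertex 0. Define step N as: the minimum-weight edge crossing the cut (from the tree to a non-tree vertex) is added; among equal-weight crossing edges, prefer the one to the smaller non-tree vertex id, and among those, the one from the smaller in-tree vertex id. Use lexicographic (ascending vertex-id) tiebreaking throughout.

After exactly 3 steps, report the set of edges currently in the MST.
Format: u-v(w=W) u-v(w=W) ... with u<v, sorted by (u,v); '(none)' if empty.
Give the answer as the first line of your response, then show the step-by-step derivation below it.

0-1(w=4) 1-3(w=15) 1-4(w=14)

step 1: add edge 0-1 (w=4); MST = {0-1(w=4)}
step 2: add edge 1-4 (w=14); MST = {0-1(w=4) 1-4(w=14)}
step 3: add edge 1-3 (w=15); MST = {0-1(w=4) 1-3(w=15) 1-4(w=14)}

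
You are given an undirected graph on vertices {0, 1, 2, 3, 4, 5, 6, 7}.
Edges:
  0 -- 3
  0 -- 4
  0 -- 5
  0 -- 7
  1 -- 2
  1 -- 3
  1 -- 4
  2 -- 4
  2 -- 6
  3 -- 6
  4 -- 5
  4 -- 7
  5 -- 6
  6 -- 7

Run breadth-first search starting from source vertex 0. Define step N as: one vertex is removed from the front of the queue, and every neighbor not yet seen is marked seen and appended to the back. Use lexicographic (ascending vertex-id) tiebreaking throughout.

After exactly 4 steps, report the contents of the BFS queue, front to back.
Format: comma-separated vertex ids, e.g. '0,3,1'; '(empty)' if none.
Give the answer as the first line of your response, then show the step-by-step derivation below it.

7,1,6,2

step 1: dequeue 0; queue=[3,4,5,7]; order=0
step 2: dequeue 3; queue=[4,5,7,1,6]; order=0,3
step 3: dequeue 4; queue=[5,7,1,6,2]; order=0,3,4
step 4: dequeue 5; queue=[7,1,6,2]; order=0,3,4,5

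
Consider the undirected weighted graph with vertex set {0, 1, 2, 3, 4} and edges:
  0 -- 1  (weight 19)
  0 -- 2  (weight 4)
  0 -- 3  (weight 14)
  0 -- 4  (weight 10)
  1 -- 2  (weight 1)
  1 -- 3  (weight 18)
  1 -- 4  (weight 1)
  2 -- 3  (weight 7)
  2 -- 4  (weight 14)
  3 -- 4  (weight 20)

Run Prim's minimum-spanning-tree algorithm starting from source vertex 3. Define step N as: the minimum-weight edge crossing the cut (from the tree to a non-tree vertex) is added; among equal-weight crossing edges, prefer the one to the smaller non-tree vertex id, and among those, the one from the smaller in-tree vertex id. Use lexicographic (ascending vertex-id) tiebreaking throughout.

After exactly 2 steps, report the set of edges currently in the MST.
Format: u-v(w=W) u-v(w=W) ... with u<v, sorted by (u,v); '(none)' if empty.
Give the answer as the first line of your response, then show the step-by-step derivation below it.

1-2(w=1) 2-3(w=7)

step 1: add edge 2-3 (w=7); MST = {2-3(w=7)}
step 2: add edge 1-2 (w=1); MST = {1-2(w=1) 2-3(w=7)}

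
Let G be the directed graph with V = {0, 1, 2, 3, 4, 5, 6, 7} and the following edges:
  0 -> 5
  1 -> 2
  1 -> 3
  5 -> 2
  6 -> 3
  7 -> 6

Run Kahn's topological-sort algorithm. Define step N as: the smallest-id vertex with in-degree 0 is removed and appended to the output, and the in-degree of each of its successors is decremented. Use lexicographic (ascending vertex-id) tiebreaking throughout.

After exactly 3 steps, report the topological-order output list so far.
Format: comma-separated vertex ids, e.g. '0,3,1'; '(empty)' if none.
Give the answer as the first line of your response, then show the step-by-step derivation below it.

0,1,4

step 1: output 0; order=[0]; indeg=(0,0,2,2,0,0,1,0)
step 2: output 1; order=[0,1]; indeg=(0,0,1,1,0,0,1,0)
step 3: output 4; order=[0,1,4]; indeg=(0,0,1,1,0,0,1,0)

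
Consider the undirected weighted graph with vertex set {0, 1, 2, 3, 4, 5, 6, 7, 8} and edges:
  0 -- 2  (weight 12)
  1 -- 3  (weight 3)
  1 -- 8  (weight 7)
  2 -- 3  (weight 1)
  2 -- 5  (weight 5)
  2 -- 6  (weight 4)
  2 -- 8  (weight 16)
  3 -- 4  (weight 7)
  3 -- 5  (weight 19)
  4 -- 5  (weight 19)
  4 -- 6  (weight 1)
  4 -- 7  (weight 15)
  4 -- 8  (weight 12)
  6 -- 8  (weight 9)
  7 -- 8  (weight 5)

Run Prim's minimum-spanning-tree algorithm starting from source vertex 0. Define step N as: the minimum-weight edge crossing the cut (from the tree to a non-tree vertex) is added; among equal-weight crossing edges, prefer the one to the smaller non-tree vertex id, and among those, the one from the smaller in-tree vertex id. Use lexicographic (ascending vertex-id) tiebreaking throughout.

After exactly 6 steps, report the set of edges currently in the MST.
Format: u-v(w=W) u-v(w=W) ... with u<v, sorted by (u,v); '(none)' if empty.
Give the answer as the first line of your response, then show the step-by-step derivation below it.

0-2(w=12) 1-3(w=3) 2-3(w=1) 2-5(w=5) 2-6(w=4) 4-6(w=1)

step 1: add edge 0-2 (w=12); MST = {0-2(w=12)}
step 2: add edge 2-3 (w=1); MST = {0-2(w=12) 2-3(w=1)}
step 3: add edge 1-3 (w=3); MST = {0-2(w=12) 1-3(w=3) 2-3(w=1)}
step 4: add edge 2-6 (w=4); MST = {0-2(w=12) 1-3(w=3) 2-3(w=1) 2-6(w=4)}
step 5: add edge 4-6 (w=1); MST = {0-2(w=12) 1-3(w=3) 2-3(w=1) 2-6(w=4) 4-6(w=1)}
step 6: add edge 2-5 (w=5); MST = {0-2(w=12) 1-3(w=3) 2-3(w=1) 2-5(w=5) 2-6(w=4) 4-6(w=1)}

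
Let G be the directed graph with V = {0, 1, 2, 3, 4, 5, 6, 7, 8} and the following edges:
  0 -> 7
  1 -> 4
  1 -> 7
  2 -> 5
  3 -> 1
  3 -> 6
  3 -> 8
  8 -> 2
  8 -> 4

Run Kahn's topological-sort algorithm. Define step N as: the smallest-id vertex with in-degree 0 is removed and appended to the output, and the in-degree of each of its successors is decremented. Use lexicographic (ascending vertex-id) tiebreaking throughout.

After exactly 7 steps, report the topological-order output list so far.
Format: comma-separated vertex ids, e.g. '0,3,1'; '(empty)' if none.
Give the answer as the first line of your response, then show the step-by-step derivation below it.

0,3,1,6,7,8,2

step 1: output 0; order=[0]; indeg=(0,1,1,0,2,1,1,1,1)
step 2: output 3; order=[0,3]; indeg=(0,0,1,0,2,1,0,1,0)
step 3: output 1; order=[0,3,1]; indeg=(0,0,1,0,1,1,0,0,0)
step 4: output 6; order=[0,3,1,6]; indeg=(0,0,1,0,1,1,0,0,0)
step 5: output 7; order=[0,3,1,6,7]; indeg=(0,0,1,0,1,1,0,0,0)
step 6: output 8; order=[0,3,1,6,7,8]; indeg=(0,0,0,0,0,1,0,0,0)
step 7: output 2; order=[0,3,1,6,7,8,2]; indeg=(0,0,0,0,0,0,0,0,0)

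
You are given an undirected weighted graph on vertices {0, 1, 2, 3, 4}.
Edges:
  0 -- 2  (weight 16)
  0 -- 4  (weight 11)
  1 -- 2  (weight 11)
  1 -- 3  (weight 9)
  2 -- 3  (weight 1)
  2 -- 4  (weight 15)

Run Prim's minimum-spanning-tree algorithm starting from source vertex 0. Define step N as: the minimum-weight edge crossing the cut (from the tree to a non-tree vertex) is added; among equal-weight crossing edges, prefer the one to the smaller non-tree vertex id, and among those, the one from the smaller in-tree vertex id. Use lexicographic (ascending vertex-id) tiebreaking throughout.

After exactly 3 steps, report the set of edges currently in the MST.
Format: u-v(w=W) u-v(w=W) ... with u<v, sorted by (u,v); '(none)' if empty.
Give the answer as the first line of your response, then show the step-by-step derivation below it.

0-4(w=11) 2-3(w=1) 2-4(w=15)

step 1: add edge 0-4 (w=11); MST = {0-4(w=11)}
step 2: add edge 2-4 (w=15); MST = {0-4(w=11) 2-4(w=15)}
step 3: add edge 2-3 (w=1); MST = {0-4(w=11) 2-3(w=1) 2-4(w=15)}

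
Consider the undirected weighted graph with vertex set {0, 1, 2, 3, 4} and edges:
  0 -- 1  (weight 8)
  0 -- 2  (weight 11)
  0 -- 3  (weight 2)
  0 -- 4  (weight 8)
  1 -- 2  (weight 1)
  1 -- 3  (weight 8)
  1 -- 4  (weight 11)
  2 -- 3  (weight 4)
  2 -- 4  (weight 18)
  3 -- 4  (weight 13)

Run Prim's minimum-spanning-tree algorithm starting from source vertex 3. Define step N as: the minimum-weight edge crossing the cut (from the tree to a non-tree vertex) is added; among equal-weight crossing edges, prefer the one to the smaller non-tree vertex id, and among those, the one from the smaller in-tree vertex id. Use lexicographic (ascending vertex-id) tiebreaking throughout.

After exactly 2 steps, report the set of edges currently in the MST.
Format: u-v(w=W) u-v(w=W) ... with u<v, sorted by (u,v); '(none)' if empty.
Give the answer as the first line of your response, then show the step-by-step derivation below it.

0-3(w=2) 2-3(w=4)

step 1: add edge 0-3 (w=2); MST = {0-3(w=2)}
step 2: add edge 2-3 (w=4); MST = {0-3(w=2) 2-3(w=4)}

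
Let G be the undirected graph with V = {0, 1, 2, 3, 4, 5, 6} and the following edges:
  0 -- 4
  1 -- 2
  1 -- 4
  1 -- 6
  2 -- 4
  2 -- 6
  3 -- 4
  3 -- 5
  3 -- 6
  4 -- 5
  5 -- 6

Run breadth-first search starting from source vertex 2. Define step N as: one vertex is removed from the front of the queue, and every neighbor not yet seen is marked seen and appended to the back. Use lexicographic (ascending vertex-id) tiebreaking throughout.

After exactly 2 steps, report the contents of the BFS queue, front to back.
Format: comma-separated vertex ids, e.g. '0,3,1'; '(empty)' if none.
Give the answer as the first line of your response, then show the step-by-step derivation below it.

4,6

step 1: dequeue 2; queue=[1,4,6]; order=2
step 2: dequeue 1; queue=[4,6]; order=2,1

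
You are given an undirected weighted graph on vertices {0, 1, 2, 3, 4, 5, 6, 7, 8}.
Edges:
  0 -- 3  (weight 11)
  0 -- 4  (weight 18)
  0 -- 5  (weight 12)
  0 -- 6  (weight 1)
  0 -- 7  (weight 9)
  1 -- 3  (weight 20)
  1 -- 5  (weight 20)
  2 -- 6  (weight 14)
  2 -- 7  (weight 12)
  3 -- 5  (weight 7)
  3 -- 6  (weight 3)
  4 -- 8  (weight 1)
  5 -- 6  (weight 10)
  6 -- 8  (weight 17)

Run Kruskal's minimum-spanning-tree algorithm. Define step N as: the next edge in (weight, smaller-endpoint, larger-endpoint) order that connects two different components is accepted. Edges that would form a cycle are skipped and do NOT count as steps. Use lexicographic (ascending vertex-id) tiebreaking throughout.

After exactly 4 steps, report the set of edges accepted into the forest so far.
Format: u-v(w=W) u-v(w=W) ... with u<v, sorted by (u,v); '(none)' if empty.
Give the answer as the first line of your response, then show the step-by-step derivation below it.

0-6(w=1) 3-5(w=7) 3-6(w=3) 4-8(w=1)

step 1: add edge 0-6 (w=1); MST = {0-6(w=1)}
step 2: add edge 4-8 (w=1); MST = {0-6(w=1) 4-8(w=1)}
step 3: add edge 3-6 (w=3); MST = {0-6(w=1) 3-6(w=3) 4-8(w=1)}
step 4: add edge 3-5 (w=7); MST = {0-6(w=1) 3-5(w=7) 3-6(w=3) 4-8(w=1)}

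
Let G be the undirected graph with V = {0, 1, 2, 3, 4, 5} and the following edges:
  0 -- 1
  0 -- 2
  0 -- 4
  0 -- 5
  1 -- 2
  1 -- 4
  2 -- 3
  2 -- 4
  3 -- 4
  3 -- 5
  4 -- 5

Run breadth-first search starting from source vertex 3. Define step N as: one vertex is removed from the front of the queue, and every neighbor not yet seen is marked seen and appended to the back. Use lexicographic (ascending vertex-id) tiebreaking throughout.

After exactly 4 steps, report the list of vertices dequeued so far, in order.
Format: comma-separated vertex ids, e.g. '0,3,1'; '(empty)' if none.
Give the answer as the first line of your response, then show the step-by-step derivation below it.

3,2,4,5

step 1: dequeue 3; queue=[2,4,5]; order=3
step 2: dequeue 2; queue=[4,5,0,1]; order=3,2
step 3: dequeue 4; queue=[5,0,1]; order=3,2,4
step 4: dequeue 5; queue=[0,1]; order=3,2,4,5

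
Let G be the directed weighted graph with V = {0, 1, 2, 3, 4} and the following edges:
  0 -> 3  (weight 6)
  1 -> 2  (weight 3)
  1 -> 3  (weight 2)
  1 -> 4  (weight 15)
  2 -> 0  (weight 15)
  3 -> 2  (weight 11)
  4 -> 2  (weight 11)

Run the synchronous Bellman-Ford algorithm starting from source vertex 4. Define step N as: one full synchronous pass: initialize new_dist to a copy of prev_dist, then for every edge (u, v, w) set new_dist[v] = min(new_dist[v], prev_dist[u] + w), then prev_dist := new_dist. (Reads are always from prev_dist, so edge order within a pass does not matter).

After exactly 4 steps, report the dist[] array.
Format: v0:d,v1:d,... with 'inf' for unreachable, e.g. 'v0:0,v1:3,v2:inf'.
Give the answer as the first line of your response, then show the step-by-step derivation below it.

v0:26,v1:inf,v2:11,v3:32,v4:0

step 1: dist = v0:inf,v1:inf,v2:11,v3:inf,v4:0
step 2: dist = v0:26,v1:inf,v2:11,v3:inf,v4:0
step 3: dist = v0:26,v1:inf,v2:11,v3:32,v4:0
step 4: dist = v0:26,v1:inf,v2:11,v3:32,v4:0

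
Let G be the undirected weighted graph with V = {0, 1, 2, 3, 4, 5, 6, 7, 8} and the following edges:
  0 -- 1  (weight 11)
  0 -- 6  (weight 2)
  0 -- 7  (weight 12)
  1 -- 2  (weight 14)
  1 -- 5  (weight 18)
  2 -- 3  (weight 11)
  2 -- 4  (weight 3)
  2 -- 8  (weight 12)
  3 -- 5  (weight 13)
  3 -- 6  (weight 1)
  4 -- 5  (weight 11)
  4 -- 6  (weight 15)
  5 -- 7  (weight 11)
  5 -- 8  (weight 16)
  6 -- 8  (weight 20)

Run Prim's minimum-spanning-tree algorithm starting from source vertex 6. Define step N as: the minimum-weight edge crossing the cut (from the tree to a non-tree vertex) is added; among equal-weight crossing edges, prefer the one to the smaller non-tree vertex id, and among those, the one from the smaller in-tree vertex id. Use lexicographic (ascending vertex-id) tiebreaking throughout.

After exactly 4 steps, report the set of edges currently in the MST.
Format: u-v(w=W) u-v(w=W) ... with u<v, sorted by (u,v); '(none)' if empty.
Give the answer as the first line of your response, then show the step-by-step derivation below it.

0-1(w=11) 0-6(w=2) 2-3(w=11) 3-6(w=1)

step 1: add edge 3-6 (w=1); MST = {3-6(w=1)}
step 2: add edge 0-6 (w=2); MST = {0-6(w=2) 3-6(w=1)}
step 3: add edge 0-1 (w=11); MST = {0-1(w=11) 0-6(w=2) 3-6(w=1)}
step 4: add edge 2-3 (w=11); MST = {0-1(w=11) 0-6(w=2) 2-3(w=11) 3-6(w=1)}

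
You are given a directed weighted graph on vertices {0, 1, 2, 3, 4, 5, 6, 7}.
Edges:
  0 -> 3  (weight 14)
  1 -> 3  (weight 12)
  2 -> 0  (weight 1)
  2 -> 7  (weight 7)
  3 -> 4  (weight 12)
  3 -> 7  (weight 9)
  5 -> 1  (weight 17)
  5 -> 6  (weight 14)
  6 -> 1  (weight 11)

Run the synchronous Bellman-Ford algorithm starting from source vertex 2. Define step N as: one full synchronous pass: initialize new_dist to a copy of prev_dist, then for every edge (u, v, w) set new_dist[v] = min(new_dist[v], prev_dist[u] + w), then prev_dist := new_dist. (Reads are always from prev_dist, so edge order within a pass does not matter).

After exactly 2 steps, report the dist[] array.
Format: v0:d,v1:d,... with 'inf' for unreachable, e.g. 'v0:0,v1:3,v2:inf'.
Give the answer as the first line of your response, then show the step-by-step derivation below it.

v0:1,v1:inf,v2:0,v3:15,v4:inf,v5:inf,v6:inf,v7:7

step 1: dist = v0:1,v1:inf,v2:0,v3:inf,v4:inf,v5:inf,v6:inf,v7:7
step 2: dist = v0:1,v1:inf,v2:0,v3:15,v4:inf,v5:inf,v6:inf,v7:7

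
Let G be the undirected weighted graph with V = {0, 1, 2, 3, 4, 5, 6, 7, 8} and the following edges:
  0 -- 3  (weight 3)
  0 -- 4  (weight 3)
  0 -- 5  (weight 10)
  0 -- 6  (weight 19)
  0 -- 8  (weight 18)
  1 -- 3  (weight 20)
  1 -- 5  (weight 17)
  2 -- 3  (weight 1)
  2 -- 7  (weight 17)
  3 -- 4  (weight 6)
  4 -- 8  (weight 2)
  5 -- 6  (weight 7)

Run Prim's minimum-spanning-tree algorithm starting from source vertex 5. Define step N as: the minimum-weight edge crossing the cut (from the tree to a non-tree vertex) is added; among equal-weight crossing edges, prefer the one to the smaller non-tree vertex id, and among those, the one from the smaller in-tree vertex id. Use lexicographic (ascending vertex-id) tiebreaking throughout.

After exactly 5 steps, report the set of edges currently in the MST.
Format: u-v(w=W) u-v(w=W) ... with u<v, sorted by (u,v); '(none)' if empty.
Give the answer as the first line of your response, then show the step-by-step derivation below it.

0-3(w=3) 0-4(w=3) 0-5(w=10) 2-3(w=1) 5-6(w=7)

step 1: add edge 5-6 (w=7); MST = {5-6(w=7)}
step 2: add edge 0-5 (w=10); MST = {0-5(w=10) 5-6(w=7)}
step 3: add edge 0-3 (w=3); MST = {0-3(w=3) 0-5(w=10) 5-6(w=7)}
step 4: add edge 2-3 (w=1); MST = {0-3(w=3) 0-5(w=10) 2-3(w=1) 5-6(w=7)}
step 5: add edge 0-4 (w=3); MST = {0-3(w=3) 0-4(w=3) 0-5(w=10) 2-3(w=1) 5-6(w=7)}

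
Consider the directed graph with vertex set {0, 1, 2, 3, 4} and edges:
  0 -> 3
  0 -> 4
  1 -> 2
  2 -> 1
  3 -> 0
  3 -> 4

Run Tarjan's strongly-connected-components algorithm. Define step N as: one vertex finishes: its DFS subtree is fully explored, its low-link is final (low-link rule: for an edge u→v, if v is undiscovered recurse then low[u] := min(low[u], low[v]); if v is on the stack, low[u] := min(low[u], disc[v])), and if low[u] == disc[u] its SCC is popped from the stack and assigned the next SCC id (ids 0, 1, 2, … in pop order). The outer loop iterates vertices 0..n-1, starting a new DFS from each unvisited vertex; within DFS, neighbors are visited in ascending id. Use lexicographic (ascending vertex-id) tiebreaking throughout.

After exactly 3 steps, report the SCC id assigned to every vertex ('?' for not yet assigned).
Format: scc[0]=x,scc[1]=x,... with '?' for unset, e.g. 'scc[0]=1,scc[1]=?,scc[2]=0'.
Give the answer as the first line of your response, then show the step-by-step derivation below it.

scc[0]=1,scc[1]=?,scc[2]=?,scc[3]=1,scc[4]=0

step 1: low=(low[0]=0,low[1]=?,low[2]=?,low[3]=0,low[4]=2); scc=(scc[0]=?,scc[1]=?,scc[2]=?,scc[3]=?,scc[4]=0)
step 2: low=(low[0]=0,low[1]=?,low[2]=?,low[3]=0,low[4]=2); scc=(scc[0]=?,scc[1]=?,scc[2]=?,scc[3]=?,scc[4]=0)
step 3: low=(low[0]=0,low[1]=?,low[2]=?,low[3]=0,low[4]=2); scc=(scc[0]=1,scc[1]=?,scc[2]=?,scc[3]=1,scc[4]=0)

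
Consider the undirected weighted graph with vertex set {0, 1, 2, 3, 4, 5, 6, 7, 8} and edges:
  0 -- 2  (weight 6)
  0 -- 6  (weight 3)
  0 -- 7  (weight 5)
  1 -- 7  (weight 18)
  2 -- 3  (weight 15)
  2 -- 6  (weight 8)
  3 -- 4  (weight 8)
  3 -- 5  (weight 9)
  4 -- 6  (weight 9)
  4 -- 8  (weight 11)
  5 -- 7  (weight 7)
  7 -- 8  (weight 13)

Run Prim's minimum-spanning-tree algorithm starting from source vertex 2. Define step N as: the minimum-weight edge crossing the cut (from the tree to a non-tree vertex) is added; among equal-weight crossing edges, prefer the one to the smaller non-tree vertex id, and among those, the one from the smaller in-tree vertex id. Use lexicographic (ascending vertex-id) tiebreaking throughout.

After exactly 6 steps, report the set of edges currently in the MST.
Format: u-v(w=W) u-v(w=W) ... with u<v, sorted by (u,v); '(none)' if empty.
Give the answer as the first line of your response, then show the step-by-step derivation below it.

0-2(w=6) 0-6(w=3) 0-7(w=5) 3-4(w=8) 3-5(w=9) 5-7(w=7)

step 1: add edge 0-2 (w=6); MST = {0-2(w=6)}
step 2: add edge 0-6 (w=3); MST = {0-2(w=6) 0-6(w=3)}
step 3: add edge 0-7 (w=5); MST = {0-2(w=6) 0-6(w=3) 0-7(w=5)}
step 4: add edge 5-7 (w=7); MST = {0-2(w=6) 0-6(w=3) 0-7(w=5) 5-7(w=7)}
step 5: add edge 3-5 (w=9); MST = {0-2(w=6) 0-6(w=3) 0-7(w=5) 3-5(w=9) 5-7(w=7)}
step 6: add edge 3-4 (w=8); MST = {0-2(w=6) 0-6(w=3) 0-7(w=5) 3-4(w=8) 3-5(w=9) 5-7(w=7)}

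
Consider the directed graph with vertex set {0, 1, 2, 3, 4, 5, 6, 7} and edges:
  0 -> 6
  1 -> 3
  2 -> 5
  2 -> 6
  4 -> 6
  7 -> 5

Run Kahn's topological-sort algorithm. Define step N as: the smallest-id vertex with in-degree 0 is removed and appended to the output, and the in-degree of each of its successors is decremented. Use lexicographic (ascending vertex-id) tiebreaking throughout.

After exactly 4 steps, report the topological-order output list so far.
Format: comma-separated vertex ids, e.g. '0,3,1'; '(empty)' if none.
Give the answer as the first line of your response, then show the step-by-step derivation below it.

0,1,2,3

step 1: output 0; order=[0]; indeg=(0,0,0,1,0,2,2,0)
step 2: output 1; order=[0,1]; indeg=(0,0,0,0,0,2,2,0)
step 3: output 2; order=[0,1,2]; indeg=(0,0,0,0,0,1,1,0)
step 4: output 3; order=[0,1,2,3]; indeg=(0,0,0,0,0,1,1,0)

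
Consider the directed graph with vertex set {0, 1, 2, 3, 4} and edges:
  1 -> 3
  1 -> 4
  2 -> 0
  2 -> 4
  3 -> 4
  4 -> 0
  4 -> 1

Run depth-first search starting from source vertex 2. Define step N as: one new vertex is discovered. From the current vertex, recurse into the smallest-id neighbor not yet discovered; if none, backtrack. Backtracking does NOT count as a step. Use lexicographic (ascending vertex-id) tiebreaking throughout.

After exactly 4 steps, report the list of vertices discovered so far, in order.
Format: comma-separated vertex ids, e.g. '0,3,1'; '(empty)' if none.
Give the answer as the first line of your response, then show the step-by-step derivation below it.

2,0,4,1

step 1: discover 2; path=2; order=2
step 2: discover 0; path=2>0; order=2,0
step 3: discover 4; path=2>4; order=2,0,4
step 4: discover 1; path=2>4>1; order=2,0,4,1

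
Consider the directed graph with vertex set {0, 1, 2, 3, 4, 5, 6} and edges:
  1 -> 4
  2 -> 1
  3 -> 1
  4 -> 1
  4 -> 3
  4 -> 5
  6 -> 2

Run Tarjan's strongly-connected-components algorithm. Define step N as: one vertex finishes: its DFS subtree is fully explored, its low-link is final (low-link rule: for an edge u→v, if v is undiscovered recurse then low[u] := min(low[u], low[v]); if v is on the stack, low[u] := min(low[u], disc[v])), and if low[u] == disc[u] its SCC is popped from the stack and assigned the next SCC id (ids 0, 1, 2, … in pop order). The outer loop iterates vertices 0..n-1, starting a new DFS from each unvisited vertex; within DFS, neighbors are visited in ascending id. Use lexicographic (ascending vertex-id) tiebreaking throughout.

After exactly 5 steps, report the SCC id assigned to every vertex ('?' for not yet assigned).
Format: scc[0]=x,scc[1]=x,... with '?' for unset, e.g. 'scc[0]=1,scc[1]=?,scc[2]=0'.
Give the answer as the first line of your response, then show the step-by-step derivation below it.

scc[0]=0,scc[1]=2,scc[2]=?,scc[3]=2,scc[4]=2,scc[5]=1,scc[6]=?

step 1: low=(low[0]=0,low[1]=?,low[2]=?,low[3]=?,low[4]=?,low[5]=?,low[6]=?); scc=(scc[0]=0,scc[1]=?,scc[2]=?,scc[3]=?,scc[4]=?,scc[5]=?,scc[6]=?)
step 2: low=(low[0]=0,low[1]=1,low[2]=?,low[3]=1,low[4]=1,low[5]=?,low[6]=?); scc=(scc[0]=0,scc[1]=?,scc[2]=?,scc[3]=?,scc[4]=?,scc[5]=?,scc[6]=?)
step 3: low=(low[0]=0,low[1]=1,low[2]=?,low[3]=1,low[4]=1,low[5]=4,low[6]=?); scc=(scc[0]=0,scc[1]=?,scc[2]=?,scc[3]=?,scc[4]=?,scc[5]=1,scc[6]=?)
step 4: low=(low[0]=0,low[1]=1,low[2]=?,low[3]=1,low[4]=1,low[5]=4,low[6]=?); scc=(scc[0]=0,scc[1]=?,scc[2]=?,scc[3]=?,scc[4]=?,scc[5]=1,scc[6]=?)
step 5: low=(low[0]=0,low[1]=1,low[2]=?,low[3]=1,low[4]=1,low[5]=4,low[6]=?); scc=(scc[0]=0,scc[1]=2,scc[2]=?,scc[3]=2,scc[4]=2,scc[5]=1,scc[6]=?)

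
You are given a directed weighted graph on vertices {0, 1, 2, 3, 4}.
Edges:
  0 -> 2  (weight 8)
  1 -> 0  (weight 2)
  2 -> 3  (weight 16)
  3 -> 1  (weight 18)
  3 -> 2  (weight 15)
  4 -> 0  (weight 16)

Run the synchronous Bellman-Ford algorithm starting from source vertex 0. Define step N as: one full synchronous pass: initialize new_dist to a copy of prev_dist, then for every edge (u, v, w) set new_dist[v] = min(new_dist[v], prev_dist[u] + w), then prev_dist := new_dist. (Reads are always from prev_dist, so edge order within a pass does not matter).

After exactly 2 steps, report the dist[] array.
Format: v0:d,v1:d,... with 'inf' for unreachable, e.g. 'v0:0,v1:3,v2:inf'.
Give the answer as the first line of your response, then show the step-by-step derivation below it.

v0:0,v1:inf,v2:8,v3:24,v4:inf

step 1: dist = v0:0,v1:inf,v2:8,v3:inf,v4:inf
step 2: dist = v0:0,v1:inf,v2:8,v3:24,v4:inf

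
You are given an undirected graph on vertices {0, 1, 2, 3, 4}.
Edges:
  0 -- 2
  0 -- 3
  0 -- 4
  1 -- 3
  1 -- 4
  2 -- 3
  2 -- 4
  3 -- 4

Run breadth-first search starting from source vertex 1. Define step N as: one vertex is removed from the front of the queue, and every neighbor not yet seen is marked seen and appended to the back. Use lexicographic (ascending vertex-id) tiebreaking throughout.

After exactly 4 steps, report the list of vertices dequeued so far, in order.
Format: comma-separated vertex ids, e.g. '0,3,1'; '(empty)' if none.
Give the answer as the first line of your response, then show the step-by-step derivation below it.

1,3,4,0

step 1: dequeue 1; queue=[3,4]; order=1
step 2: dequeue 3; queue=[4,0,2]; order=1,3
step 3: dequeue 4; queue=[0,2]; order=1,3,4
step 4: dequeue 0; queue=[2]; order=1,3,4,0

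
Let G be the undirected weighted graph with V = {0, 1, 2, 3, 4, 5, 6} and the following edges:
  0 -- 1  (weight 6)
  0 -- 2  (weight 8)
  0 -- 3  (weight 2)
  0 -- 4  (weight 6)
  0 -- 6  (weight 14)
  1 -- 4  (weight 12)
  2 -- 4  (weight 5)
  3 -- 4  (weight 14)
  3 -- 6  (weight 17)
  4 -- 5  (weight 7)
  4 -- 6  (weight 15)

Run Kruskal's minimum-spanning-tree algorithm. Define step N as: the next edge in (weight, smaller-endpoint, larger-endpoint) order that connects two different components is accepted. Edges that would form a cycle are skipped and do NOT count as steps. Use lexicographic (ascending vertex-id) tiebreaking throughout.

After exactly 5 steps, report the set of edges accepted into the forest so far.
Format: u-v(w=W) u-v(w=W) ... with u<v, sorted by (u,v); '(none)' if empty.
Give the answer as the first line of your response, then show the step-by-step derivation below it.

0-1(w=6) 0-3(w=2) 0-4(w=6) 2-4(w=5) 4-5(w=7)

step 1: add edge 0-3 (w=2); MST = {0-3(w=2)}
step 2: add edge 2-4 (w=5); MST = {0-3(w=2) 2-4(w=5)}
step 3: add edge 0-1 (w=6); MST = {0-1(w=6) 0-3(w=2) 2-4(w=5)}
step 4: add edge 0-4 (w=6); MST = {0-1(w=6) 0-3(w=2) 0-4(w=6) 2-4(w=5)}
step 5: add edge 4-5 (w=7); MST = {0-1(w=6) 0-3(w=2) 0-4(w=6) 2-4(w=5) 4-5(w=7)}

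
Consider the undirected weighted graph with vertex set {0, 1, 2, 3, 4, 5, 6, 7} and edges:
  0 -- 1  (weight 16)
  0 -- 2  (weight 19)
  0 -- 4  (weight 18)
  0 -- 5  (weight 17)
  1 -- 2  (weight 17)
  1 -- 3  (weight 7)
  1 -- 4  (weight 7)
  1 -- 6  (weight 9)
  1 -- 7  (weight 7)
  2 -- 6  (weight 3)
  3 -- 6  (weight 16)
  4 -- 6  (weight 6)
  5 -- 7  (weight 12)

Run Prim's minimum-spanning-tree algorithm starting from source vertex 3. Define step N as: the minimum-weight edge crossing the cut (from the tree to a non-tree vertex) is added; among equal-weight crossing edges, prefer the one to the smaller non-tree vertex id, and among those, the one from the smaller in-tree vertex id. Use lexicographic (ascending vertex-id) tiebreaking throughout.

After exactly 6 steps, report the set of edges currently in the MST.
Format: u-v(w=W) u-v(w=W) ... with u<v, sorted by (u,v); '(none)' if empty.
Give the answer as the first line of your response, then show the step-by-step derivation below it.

1-3(w=7) 1-4(w=7) 1-7(w=7) 2-6(w=3) 4-6(w=6) 5-7(w=12)

step 1: add edge 1-3 (w=7); MST = {1-3(w=7)}
step 2: add edge 1-4 (w=7); MST = {1-3(w=7) 1-4(w=7)}
step 3: add edge 4-6 (w=6); MST = {1-3(w=7) 1-4(w=7) 4-6(w=6)}
step 4: add edge 2-6 (w=3); MST = {1-3(w=7) 1-4(w=7) 2-6(w=3) 4-6(w=6)}
step 5: add edge 1-7 (w=7); MST = {1-3(w=7) 1-4(w=7) 1-7(w=7) 2-6(w=3) 4-6(w=6)}
step 6: add edge 5-7 (w=12); MST = {1-3(w=7) 1-4(w=7) 1-7(w=7) 2-6(w=3) 4-6(w=6) 5-7(w=12)}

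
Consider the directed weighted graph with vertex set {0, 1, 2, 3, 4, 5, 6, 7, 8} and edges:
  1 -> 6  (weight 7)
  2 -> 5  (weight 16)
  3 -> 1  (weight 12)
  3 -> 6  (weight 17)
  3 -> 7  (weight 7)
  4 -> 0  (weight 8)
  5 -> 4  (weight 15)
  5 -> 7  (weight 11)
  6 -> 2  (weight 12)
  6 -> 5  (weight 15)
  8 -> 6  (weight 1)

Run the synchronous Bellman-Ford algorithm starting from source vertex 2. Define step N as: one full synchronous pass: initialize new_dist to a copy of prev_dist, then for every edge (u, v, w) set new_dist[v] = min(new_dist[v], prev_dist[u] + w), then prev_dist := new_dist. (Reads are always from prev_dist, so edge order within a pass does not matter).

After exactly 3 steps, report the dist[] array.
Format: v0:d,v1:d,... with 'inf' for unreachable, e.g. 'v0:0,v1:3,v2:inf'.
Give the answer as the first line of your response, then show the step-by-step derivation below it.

v0:39,v1:inf,v2:0,v3:inf,v4:31,v5:16,v6:inf,v7:27,v8:inf

step 1: dist = v0:inf,v1:inf,v2:0,v3:inf,v4:inf,v5:16,v6:inf,v7:inf,v8:inf
step 2: dist = v0:inf,v1:inf,v2:0,v3:inf,v4:31,v5:16,v6:inf,v7:27,v8:inf
step 3: dist = v0:39,v1:inf,v2:0,v3:inf,v4:31,v5:16,v6:inf,v7:27,v8:inf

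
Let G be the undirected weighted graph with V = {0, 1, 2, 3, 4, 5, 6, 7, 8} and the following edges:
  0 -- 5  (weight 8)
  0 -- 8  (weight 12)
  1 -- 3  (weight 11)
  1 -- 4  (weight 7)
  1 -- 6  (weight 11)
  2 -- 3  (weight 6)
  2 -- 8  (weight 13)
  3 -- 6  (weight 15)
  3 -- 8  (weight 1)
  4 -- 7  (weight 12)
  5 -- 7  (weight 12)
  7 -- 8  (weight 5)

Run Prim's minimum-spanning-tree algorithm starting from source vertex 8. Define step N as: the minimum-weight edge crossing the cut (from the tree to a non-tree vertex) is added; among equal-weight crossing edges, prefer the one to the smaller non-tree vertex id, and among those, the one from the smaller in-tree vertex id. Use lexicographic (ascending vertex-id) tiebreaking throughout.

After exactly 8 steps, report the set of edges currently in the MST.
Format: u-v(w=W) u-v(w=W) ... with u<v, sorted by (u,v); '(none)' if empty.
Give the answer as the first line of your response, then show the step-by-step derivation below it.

0-5(w=8) 0-8(w=12) 1-3(w=11) 1-4(w=7) 1-6(w=11) 2-3(w=6) 3-8(w=1) 7-8(w=5)

step 1: add edge 3-8 (w=1); MST = {3-8(w=1)}
step 2: add edge 7-8 (w=5); MST = {3-8(w=1) 7-8(w=5)}
step 3: add edge 2-3 (w=6); MST = {2-3(w=6) 3-8(w=1) 7-8(w=5)}
step 4: add edge 1-3 (w=11); MST = {1-3(w=11) 2-3(w=6) 3-8(w=1) 7-8(w=5)}
step 5: add edge 1-4 (w=7); MST = {1-3(w=11) 1-4(w=7) 2-3(w=6) 3-8(w=1) 7-8(w=5)}
step 6: add edge 1-6 (w=11); MST = {1-3(w=11) 1-4(w=7) 1-6(w=11) 2-3(w=6) 3-8(w=1) 7-8(w=5)}
step 7: add edge 0-8 (w=12); MST = {0-8(w=12) 1-3(w=11) 1-4(w=7) 1-6(w=11) 2-3(w=6) 3-8(w=1) 7-8(w=5)}
step 8: add edge 0-5 (w=8); MST = {0-5(w=8) 0-8(w=12) 1-3(w=11) 1-4(w=7) 1-6(w=11) 2-3(w=6) 3-8(w=1) 7-8(w=5)}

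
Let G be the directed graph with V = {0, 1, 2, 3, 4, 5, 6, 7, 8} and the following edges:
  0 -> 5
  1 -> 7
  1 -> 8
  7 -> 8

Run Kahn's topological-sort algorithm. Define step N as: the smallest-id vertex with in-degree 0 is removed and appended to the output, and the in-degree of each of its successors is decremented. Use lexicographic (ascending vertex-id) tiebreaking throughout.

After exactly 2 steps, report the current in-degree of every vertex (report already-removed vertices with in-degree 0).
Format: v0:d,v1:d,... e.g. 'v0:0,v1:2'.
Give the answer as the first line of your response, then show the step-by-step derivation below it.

v0:0,v1:0,v2:0,v3:0,v4:0,v5:0,v6:0,v7:0,v8:1

step 1: output 0; order=[0]; indeg=(0,0,0,0,0,0,0,1,2)
step 2: output 1; order=[0,1]; indeg=(0,0,0,0,0,0,0,0,1)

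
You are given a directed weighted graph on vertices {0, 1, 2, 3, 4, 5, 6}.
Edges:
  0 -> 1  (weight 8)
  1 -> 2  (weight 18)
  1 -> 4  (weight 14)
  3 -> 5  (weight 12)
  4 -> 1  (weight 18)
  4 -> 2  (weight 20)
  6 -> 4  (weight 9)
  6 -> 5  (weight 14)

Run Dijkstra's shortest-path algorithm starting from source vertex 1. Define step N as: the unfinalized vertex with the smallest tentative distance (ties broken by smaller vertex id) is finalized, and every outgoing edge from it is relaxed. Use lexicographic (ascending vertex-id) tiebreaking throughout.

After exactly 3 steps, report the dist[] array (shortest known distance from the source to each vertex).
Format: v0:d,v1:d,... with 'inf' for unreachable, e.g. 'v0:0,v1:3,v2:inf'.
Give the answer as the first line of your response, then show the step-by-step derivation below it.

v0:inf,v1:0,v2:18,v3:inf,v4:14,v5:inf,v6:inf

step 1: dist = v0:inf,v1:0,v2:18,v3:inf,v4:14,v5:inf,v6:inf
step 2: dist = v0:inf,v1:0,v2:18,v3:inf,v4:14,v5:inf,v6:inf
step 3: dist = v0:inf,v1:0,v2:18,v3:inf,v4:14,v5:inf,v6:inf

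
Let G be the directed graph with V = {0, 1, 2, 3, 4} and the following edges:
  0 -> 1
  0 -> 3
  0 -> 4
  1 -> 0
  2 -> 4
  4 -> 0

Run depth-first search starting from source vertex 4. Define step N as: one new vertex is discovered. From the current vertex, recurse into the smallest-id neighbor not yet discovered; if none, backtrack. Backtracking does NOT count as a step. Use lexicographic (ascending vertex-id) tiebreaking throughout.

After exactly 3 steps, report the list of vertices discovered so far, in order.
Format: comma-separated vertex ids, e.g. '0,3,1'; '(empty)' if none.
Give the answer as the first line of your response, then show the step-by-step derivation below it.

4,0,1

step 1: discover 4; path=4; order=4
step 2: discover 0; path=4>0; order=4,0
step 3: discover 1; path=4>0>1; order=4,0,1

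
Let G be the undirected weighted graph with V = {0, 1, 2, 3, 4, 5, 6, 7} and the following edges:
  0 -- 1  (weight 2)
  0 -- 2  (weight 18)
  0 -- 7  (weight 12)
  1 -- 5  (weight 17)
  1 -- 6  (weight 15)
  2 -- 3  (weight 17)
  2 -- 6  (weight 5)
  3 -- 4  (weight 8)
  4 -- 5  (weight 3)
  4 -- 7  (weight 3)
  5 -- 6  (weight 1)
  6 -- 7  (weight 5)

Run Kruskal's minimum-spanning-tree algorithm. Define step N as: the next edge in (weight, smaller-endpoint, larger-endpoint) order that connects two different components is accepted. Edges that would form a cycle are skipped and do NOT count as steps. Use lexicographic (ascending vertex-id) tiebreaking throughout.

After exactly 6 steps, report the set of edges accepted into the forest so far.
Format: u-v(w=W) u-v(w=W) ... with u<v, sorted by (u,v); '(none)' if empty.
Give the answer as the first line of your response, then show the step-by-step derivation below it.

0-1(w=2) 2-6(w=5) 3-4(w=8) 4-5(w=3) 4-7(w=3) 5-6(w=1)

step 1: add edge 5-6 (w=1); MST = {5-6(w=1)}
step 2: add edge 0-1 (w=2); MST = {0-1(w=2) 5-6(w=1)}
step 3: add edge 4-5 (w=3); MST = {0-1(w=2) 4-5(w=3) 5-6(w=1)}
step 4: add edge 4-7 (w=3); MST = {0-1(w=2) 4-5(w=3) 4-7(w=3) 5-6(w=1)}
step 5: add edge 2-6 (w=5); MST = {0-1(w=2) 2-6(w=5) 4-5(w=3) 4-7(w=3) 5-6(w=1)}
step 6: add edge 3-4 (w=8); MST = {0-1(w=2) 2-6(w=5) 3-4(w=8) 4-5(w=3) 4-7(w=3) 5-6(w=1)}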